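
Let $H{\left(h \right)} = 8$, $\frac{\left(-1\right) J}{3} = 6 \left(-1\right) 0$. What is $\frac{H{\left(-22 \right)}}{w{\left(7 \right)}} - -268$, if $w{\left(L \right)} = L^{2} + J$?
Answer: $\frac{13140}{49} \approx 268.16$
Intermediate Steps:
$J = 0$ ($J = - 3 \cdot 6 \left(-1\right) 0 = - 3 \left(\left(-6\right) 0\right) = \left(-3\right) 0 = 0$)
$w{\left(L \right)} = L^{2}$ ($w{\left(L \right)} = L^{2} + 0 = L^{2}$)
$\frac{H{\left(-22 \right)}}{w{\left(7 \right)}} - -268 = \frac{8}{7^{2}} - -268 = \frac{8}{49} + 268 = \frac{13140}{49}$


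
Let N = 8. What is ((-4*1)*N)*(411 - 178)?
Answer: -7456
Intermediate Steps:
((-4*1)*N)*(411 - 178) = (-4*1*8)*(411 - 178) = -4*8*233 = -32*233 = -7456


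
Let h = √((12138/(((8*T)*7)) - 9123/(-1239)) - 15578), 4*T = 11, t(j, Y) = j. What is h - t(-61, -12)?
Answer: 61 + 2*I*√79933326319/4543 ≈ 61.0 + 124.47*I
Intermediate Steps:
T = 11/4 (T = (¼)*11 = 11/4 ≈ 2.7500)
h = 2*I*√79933326319/4543 (h = √((12138/(((8*(11/4))*7)) - 9123/(-1239)) - 15578) = √((12138/((22*7)) - 9123*(-1/1239)) - 15578) = √((12138/154 + 3041/413) - 15578) = √((12138*(1/154) + 3041/413) - 15578) = √((867/11 + 3041/413) - 15578) = √(391522/4543 - 15578) = √(-70379332/4543) = 2*I*√79933326319/4543 ≈ 124.47*I)
h - t(-61, -12) = 2*I*√79933326319/4543 - 1*(-61) = 2*I*√79933326319/4543 + 61 = 61 + 2*I*√79933326319/4543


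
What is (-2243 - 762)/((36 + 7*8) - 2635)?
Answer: 3005/2543 ≈ 1.1817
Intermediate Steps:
(-2243 - 762)/((36 + 7*8) - 2635) = -3005/((36 + 56) - 2635) = -3005/(92 - 2635) = -3005/(-2543) = -3005*(-1/2543) = 3005/2543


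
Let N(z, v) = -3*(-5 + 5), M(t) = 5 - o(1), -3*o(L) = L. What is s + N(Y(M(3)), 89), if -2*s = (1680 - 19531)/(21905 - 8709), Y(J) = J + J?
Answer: 17851/26392 ≈ 0.67638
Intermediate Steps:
o(L) = -L/3
M(t) = 16/3 (M(t) = 5 - (-1)/3 = 5 - 1*(-⅓) = 5 + ⅓ = 16/3)
Y(J) = 2*J
N(z, v) = 0 (N(z, v) = -3*0 = 0)
s = 17851/26392 (s = -(1680 - 19531)/(2*(21905 - 8709)) = -(-17851)/(2*13196) = -½*(-17851/13196) = 17851/26392 ≈ 0.67638)
s + N(Y(M(3)), 89) = 17851/26392 + 0 = 17851/26392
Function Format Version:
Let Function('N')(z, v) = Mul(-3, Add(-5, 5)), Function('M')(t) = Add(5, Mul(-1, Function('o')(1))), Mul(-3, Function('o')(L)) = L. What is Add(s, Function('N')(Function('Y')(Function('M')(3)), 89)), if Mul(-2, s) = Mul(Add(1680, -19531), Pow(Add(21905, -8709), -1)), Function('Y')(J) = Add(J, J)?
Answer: Rational(17851, 26392) ≈ 0.67638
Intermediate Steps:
Function('o')(L) = Mul(Rational(-1, 3), L)
Function('M')(t) = Rational(16, 3) (Function('M')(t) = Add(5, Mul(-1, Mul(Rational(-1, 3), 1))) = Add(5, Mul(-1, Rational(-1, 3))) = Add(5, Rational(1, 3)) = Rational(16, 3))
Function('Y')(J) = Mul(2, J)
Function('N')(z, v) = 0 (Function('N')(z, v) = Mul(-3, 0) = 0)
s = Rational(17851, 26392) (s = Mul(Rational(-1, 2), Mul(Add(1680, -19531), Pow(Add(21905, -8709), -1))) = Mul(Rational(-1, 2), Mul(-17851, Pow(13196, -1))) = Mul(Rational(-1, 2), Mul(-17851, Rational(1, 13196))) = Mul(Rational(-1, 2), Rational(-17851, 13196)) = Rational(17851, 26392) ≈ 0.67638)
Add(s, Function('N')(Function('Y')(Function('M')(3)), 89)) = Add(Rational(17851, 26392), 0) = Rational(17851, 26392)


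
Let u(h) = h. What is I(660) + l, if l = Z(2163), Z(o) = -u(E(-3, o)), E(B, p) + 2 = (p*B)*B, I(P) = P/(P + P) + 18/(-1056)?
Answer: -3425755/176 ≈ -19465.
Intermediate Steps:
I(P) = 85/176 (I(P) = P/((2*P)) + 18*(-1/1056) = P*(1/(2*P)) - 3/176 = ½ - 3/176 = 85/176)
E(B, p) = -2 + p*B² (E(B, p) = -2 + (p*B)*B = -2 + (B*p)*B = -2 + p*B²)
Z(o) = 2 - 9*o (Z(o) = -(-2 + o*(-3)²) = -(-2 + o*9) = -(-2 + 9*o) = 2 - 9*o)
l = -19465 (l = 2 - 9*2163 = 2 - 19467 = -19465)
I(660) + l = 85/176 - 19465 = -3425755/176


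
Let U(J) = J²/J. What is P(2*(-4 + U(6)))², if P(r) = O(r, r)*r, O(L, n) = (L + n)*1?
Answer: 1024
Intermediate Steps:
U(J) = J
O(L, n) = L + n
P(r) = 2*r² (P(r) = (r + r)*r = (2*r)*r = 2*r²)
P(2*(-4 + U(6)))² = (2*(2*(-4 + 6))²)² = (2*(2*2)²)² = (2*4²)² = (2*16)² = 32² = 1024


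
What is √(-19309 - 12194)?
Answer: I*√31503 ≈ 177.49*I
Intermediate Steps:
√(-19309 - 12194) = √(-31503) = I*√31503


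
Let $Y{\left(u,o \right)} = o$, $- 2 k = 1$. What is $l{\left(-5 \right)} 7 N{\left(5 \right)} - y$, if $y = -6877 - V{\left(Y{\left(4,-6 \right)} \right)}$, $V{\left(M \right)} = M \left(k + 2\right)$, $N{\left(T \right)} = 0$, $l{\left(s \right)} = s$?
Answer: $6868$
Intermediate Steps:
$k = - \frac{1}{2}$ ($k = \left(- \frac{1}{2}\right) 1 = - \frac{1}{2} \approx -0.5$)
$V{\left(M \right)} = \frac{3 M}{2}$ ($V{\left(M \right)} = M \left(- \frac{1}{2} + 2\right) = M \frac{3}{2} = \frac{3 M}{2}$)
$y = -6868$ ($y = -6877 - \frac{3}{2} \left(-6\right) = -6877 - -9 = -6877 + 9 = -6868$)
$l{\left(-5 \right)} 7 N{\left(5 \right)} - y = \left(-5\right) 7 \cdot 0 - -6868 = \left(-35\right) 0 + 6868 = 0 + 6868 = 6868$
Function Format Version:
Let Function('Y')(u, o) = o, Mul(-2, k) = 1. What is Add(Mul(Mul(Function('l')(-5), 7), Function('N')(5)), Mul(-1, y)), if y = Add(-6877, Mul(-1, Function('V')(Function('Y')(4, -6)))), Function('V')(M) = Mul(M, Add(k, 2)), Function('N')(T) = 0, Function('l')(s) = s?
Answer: 6868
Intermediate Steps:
k = Rational(-1, 2) (k = Mul(Rational(-1, 2), 1) = Rational(-1, 2) ≈ -0.50000)
Function('V')(M) = Mul(Rational(3, 2), M) (Function('V')(M) = Mul(M, Add(Rational(-1, 2), 2)) = Mul(M, Rational(3, 2)) = Mul(Rational(3, 2), M))
y = -6868 (y = Add(-6877, Mul(-1, Mul(Rational(3, 2), -6))) = Add(-6877, Mul(-1, -9)) = Add(-6877, 9) = -6868)
Add(Mul(Mul(Function('l')(-5), 7), Function('N')(5)), Mul(-1, y)) = Add(Mul(Mul(-5, 7), 0), Mul(-1, -6868)) = Add(Mul(-35, 0), 6868) = Add(0, 6868) = 6868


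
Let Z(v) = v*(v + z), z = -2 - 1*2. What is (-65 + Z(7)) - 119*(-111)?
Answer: 13165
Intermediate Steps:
z = -4 (z = -2 - 2 = -4)
Z(v) = v*(-4 + v) (Z(v) = v*(v - 4) = v*(-4 + v))
(-65 + Z(7)) - 119*(-111) = (-65 + 7*(-4 + 7)) - 119*(-111) = (-65 + 7*3) + 13209 = (-65 + 21) + 13209 = -44 + 13209 = 13165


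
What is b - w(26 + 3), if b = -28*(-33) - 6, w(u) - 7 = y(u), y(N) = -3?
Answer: 914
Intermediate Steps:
w(u) = 4 (w(u) = 7 - 3 = 4)
b = 918 (b = 924 - 6 = 918)
b - w(26 + 3) = 918 - 1*4 = 918 - 4 = 914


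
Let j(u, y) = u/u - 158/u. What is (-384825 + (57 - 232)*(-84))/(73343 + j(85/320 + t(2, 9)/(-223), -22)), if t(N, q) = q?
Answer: -169993125/33363712 ≈ -5.0952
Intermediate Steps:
j(u, y) = 1 - 158/u
(-384825 + (57 - 232)*(-84))/(73343 + j(85/320 + t(2, 9)/(-223), -22)) = (-384825 + (57 - 232)*(-84))/(73343 + (-158 + (85/320 + 9/(-223)))/(85/320 + 9/(-223))) = (-384825 - 175*(-84))/(73343 + (-158 + (85*(1/320) + 9*(-1/223)))/(85*(1/320) + 9*(-1/223))) = (-384825 + 14700)/(73343 + (-158 + (17/64 - 9/223))/(17/64 - 9/223)) = -370125/(73343 + (-158 + 3215/14272)/(3215/14272)) = -370125/(73343 + (14272/3215)*(-2251761/14272)) = -370125/(73343 - 2251761/3215) = -370125/233545984/3215 = -370125*3215/233545984 = -169993125/33363712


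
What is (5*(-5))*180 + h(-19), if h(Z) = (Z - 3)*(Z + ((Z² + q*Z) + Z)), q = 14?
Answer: -5754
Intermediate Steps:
h(Z) = (-3 + Z)*(Z² + 16*Z) (h(Z) = (Z - 3)*(Z + ((Z² + 14*Z) + Z)) = (-3 + Z)*(Z + (Z² + 15*Z)) = (-3 + Z)*(Z² + 16*Z))
(5*(-5))*180 + h(-19) = (5*(-5))*180 - 19*(-48 + (-19)² + 13*(-19)) = -25*180 - 19*(-48 + 361 - 247) = -4500 - 19*66 = -4500 - 1254 = -5754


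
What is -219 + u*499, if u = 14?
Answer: 6767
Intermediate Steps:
-219 + u*499 = -219 + 14*499 = -219 + 6986 = 6767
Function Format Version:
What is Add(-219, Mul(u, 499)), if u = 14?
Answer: 6767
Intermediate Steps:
Add(-219, Mul(u, 499)) = Add(-219, Mul(14, 499)) = Add(-219, 6986) = 6767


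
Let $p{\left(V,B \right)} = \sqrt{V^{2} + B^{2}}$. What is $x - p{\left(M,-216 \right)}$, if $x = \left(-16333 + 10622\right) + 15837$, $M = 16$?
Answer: $10126 - 8 \sqrt{733} \approx 9909.4$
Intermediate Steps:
$p{\left(V,B \right)} = \sqrt{B^{2} + V^{2}}$
$x = 10126$ ($x = -5711 + 15837 = 10126$)
$x - p{\left(M,-216 \right)} = 10126 - \sqrt{\left(-216\right)^{2} + 16^{2}} = 10126 - \sqrt{46656 + 256} = 10126 - \sqrt{46912} = 10126 - 8 \sqrt{733}$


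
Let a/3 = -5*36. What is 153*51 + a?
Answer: 7263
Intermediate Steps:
a = -540 (a = 3*(-5*36) = 3*(-180) = -540)
153*51 + a = 153*51 - 540 = 7803 - 540 = 7263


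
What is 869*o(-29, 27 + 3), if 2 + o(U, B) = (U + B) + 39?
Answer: 33022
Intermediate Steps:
o(U, B) = 37 + B + U (o(U, B) = -2 + ((U + B) + 39) = -2 + ((B + U) + 39) = -2 + (39 + B + U) = 37 + B + U)
869*o(-29, 27 + 3) = 869*(37 + (27 + 3) - 29) = 869*(37 + 30 - 29) = 869*38 = 33022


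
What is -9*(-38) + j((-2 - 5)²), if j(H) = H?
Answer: 391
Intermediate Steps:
-9*(-38) + j((-2 - 5)²) = -9*(-38) + (-2 - 5)² = 342 + (-7)² = 342 + 49 = 391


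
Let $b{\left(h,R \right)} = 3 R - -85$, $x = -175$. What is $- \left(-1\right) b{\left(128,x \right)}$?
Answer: $-440$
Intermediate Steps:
$b{\left(h,R \right)} = 85 + 3 R$ ($b{\left(h,R \right)} = 3 R + 85 = 85 + 3 R$)
$- \left(-1\right) b{\left(128,x \right)} = - \left(-1\right) \left(85 + 3 \left(-175\right)\right) = - \left(-1\right) \left(85 - 525\right) = - \left(-1\right) \left(-440\right) = \left(-1\right) 440 = -440$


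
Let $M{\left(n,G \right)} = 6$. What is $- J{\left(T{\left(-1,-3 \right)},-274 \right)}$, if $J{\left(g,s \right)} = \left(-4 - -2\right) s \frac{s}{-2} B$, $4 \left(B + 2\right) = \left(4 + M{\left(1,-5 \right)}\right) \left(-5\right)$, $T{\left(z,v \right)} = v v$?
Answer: $1088602$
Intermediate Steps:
$T{\left(z,v \right)} = v^{2}$
$B = - \frac{29}{2}$ ($B = -2 + \frac{\left(4 + 6\right) \left(-5\right)}{4} = -2 + \frac{10 \left(-5\right)}{4} = -2 + \frac{1}{4} \left(-50\right) = -2 - \frac{25}{2} = - \frac{29}{2} \approx -14.5$)
$J{\left(g,s \right)} = - \frac{29 s^{2}}{2}$ ($J{\left(g,s \right)} = \left(-4 - -2\right) s \frac{s}{-2} \left(- \frac{29}{2}\right) = \left(-4 + 2\right) s s \left(- \frac{1}{2}\right) \left(- \frac{29}{2}\right) = - 2 s \left(- \frac{s}{2}\right) \left(- \frac{29}{2}\right) = - 2 \left(- \frac{s^{2}}{2}\right) \left(- \frac{29}{2}\right) = s^{2} \left(- \frac{29}{2}\right) = - \frac{29 s^{2}}{2}$)
$- J{\left(T{\left(-1,-3 \right)},-274 \right)} = - \frac{\left(-29\right) \left(-274\right)^{2}}{2} = - \frac{\left(-29\right) 75076}{2} = \left(-1\right) \left(-1088602\right) = 1088602$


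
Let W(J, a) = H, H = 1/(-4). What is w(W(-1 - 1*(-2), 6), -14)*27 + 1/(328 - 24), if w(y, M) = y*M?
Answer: 28729/304 ≈ 94.503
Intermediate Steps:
H = -¼ ≈ -0.25000
W(J, a) = -¼
w(y, M) = M*y
w(W(-1 - 1*(-2), 6), -14)*27 + 1/(328 - 24) = -14*(-¼)*27 + 1/(328 - 24) = (7/2)*27 + 1/304 = 189/2 + 1/304 = 28729/304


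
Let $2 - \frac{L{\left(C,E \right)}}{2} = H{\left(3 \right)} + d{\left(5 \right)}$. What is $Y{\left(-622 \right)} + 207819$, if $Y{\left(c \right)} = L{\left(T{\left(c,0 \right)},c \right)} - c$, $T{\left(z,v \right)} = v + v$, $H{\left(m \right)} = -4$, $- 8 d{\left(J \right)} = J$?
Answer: $\frac{833817}{4} \approx 2.0845 \cdot 10^{5}$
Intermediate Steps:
$d{\left(J \right)} = - \frac{J}{8}$
$T{\left(z,v \right)} = 2 v$
$L{\left(C,E \right)} = \frac{53}{4}$ ($L{\left(C,E \right)} = 4 - 2 \left(-4 - \frac{5}{8}\right) = 4 - - \frac{37}{4} = 4 + \frac{37}{4} = \frac{53}{4}$)
$Y{\left(c \right)} = \frac{53}{4} - c$
$Y{\left(-622 \right)} + 207819 = \left(\frac{53}{4} - -622\right) + 207819 = \left(\frac{53}{4} + 622\right) + 207819 = \frac{2541}{4} + 207819 = \frac{833817}{4}$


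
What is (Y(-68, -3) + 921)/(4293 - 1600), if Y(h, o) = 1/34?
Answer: 31315/91562 ≈ 0.34201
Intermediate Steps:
Y(h, o) = 1/34
(Y(-68, -3) + 921)/(4293 - 1600) = (1/34 + 921)/(4293 - 1600) = (31315/34)/2693 = (31315/34)*(1/2693) = 31315/91562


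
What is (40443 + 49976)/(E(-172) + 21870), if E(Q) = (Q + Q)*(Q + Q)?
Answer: 90419/140206 ≈ 0.64490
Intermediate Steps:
E(Q) = 4*Q² (E(Q) = (2*Q)*(2*Q) = 4*Q²)
(40443 + 49976)/(E(-172) + 21870) = (40443 + 49976)/(4*(-172)² + 21870) = 90419/(4*29584 + 21870) = 90419/(118336 + 21870) = 90419/140206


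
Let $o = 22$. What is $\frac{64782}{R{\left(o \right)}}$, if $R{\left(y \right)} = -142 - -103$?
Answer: $- \frac{21594}{13} \approx -1661.1$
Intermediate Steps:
$R{\left(y \right)} = -39$ ($R{\left(y \right)} = -142 + 103 = -39$)
$\frac{64782}{R{\left(o \right)}} = \frac{64782}{-39} = 64782 \left(- \frac{1}{39}\right) = - \frac{21594}{13}$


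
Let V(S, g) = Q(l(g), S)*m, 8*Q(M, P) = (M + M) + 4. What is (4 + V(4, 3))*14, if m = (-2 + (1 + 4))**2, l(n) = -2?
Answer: 56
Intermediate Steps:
m = 9 (m = (-2 + 5)**2 = 3**2 = 9)
Q(M, P) = 1/2 + M/4 (Q(M, P) = ((M + M) + 4)/8 = (2*M + 4)/8 = (4 + 2*M)/8 = 1/2 + M/4)
V(S, g) = 0 (V(S, g) = (1/2 + (1/4)*(-2))*9 = (1/2 - 1/2)*9 = 0*9 = 0)
(4 + V(4, 3))*14 = (4 + 0)*14 = 4*14 = 56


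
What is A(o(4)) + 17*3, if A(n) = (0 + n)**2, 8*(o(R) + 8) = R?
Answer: 429/4 ≈ 107.25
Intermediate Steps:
o(R) = -8 + R/8
A(n) = n**2
A(o(4)) + 17*3 = (-8 + (1/8)*4)**2 + 17*3 = (-8 + 1/2)**2 + 51 = (-15/2)**2 + 51 = 225/4 + 51 = 429/4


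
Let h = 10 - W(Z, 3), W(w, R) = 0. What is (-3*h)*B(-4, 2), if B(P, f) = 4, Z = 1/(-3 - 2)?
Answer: -120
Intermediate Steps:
Z = -⅕ (Z = 1/(-5) = -⅕ ≈ -0.20000)
h = 10 (h = 10 - 1*0 = 10 + 0 = 10)
(-3*h)*B(-4, 2) = -3*10*4 = -30*4 = -120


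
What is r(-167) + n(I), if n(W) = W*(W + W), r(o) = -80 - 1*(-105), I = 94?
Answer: 17697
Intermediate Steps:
r(o) = 25 (r(o) = -80 + 105 = 25)
n(W) = 2*W**2 (n(W) = W*(2*W) = 2*W**2)
r(-167) + n(I) = 25 + 2*94**2 = 25 + 2*8836 = 25 + 17672 = 17697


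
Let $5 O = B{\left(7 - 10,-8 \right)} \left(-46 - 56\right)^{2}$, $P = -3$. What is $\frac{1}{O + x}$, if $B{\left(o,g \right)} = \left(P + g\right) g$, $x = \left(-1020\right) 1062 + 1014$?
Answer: $- \frac{5}{4495578} \approx -1.1122 \cdot 10^{-6}$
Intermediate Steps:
$x = -1082226$ ($x = -1083240 + 1014 = -1082226$)
$B{\left(o,g \right)} = g \left(-3 + g\right)$ ($B{\left(o,g \right)} = \left(-3 + g\right) g = g \left(-3 + g\right)$)
$O = \frac{915552}{5}$ ($O = \frac{- 8 \left(-3 - 8\right) \left(-46 - 56\right)^{2}}{5} = \frac{\left(-8\right) \left(-11\right) \left(-102\right)^{2}}{5} = \frac{88 \cdot 10404}{5} = \frac{1}{5} \cdot 915552 = \frac{915552}{5} \approx 1.8311 \cdot 10^{5}$)
$\frac{1}{O + x} = \frac{1}{\frac{915552}{5} - 1082226} = \frac{1}{- \frac{4495578}{5}} = - \frac{5}{4495578}$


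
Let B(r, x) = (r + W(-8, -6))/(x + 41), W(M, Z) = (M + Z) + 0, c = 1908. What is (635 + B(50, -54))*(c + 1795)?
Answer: 30434957/13 ≈ 2.3412e+6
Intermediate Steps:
W(M, Z) = M + Z
B(r, x) = (-14 + r)/(41 + x) (B(r, x) = (r + (-8 - 6))/(x + 41) = (r - 14)/(41 + x) = (-14 + r)/(41 + x))
(635 + B(50, -54))*(c + 1795) = (635 + (-14 + 50)/(41 - 54))*(1908 + 1795) = (635 + 36/(-13))*3703 = (635 - 1/13*36)*3703 = (635 - 36/13)*3703 = (8219/13)*3703 = 30434957/13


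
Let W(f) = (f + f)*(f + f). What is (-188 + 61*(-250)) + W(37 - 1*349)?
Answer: 373938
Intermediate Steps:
W(f) = 4*f² (W(f) = (2*f)*(2*f) = 4*f²)
(-188 + 61*(-250)) + W(37 - 1*349) = (-188 + 61*(-250)) + 4*(37 - 1*349)² = (-188 - 15250) + 4*(37 - 349)² = -15438 + 4*(-312)² = -15438 + 4*97344 = -15438 + 389376 = 373938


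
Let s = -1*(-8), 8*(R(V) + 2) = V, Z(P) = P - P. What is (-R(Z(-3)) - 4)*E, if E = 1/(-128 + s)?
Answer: 1/60 ≈ 0.016667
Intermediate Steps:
Z(P) = 0
R(V) = -2 + V/8
s = 8
E = -1/120 (E = 1/(-128 + 8) = 1/(-120) = -1/120 ≈ -0.0083333)
(-R(Z(-3)) - 4)*E = (-(-2 + (⅛)*0) - 4)*(-1/120) = (-(-2 + 0) - 4)*(-1/120) = (-1*(-2) - 4)*(-1/120) = (2 - 4)*(-1/120) = -2*(-1/120) = 1/60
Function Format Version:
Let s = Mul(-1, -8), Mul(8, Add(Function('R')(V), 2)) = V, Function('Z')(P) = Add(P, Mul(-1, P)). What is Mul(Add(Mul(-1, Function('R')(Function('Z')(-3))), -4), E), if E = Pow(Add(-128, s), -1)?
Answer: Rational(1, 60) ≈ 0.016667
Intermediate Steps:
Function('Z')(P) = 0
Function('R')(V) = Add(-2, Mul(Rational(1, 8), V))
s = 8
E = Rational(-1, 120) (E = Pow(Add(-128, 8), -1) = Pow(-120, -1) = Rational(-1, 120) ≈ -0.0083333)
Mul(Add(Mul(-1, Function('R')(Function('Z')(-3))), -4), E) = Mul(Add(Mul(-1, Add(-2, Mul(Rational(1, 8), 0))), -4), Rational(-1, 120)) = Mul(Add(Mul(-1, Add(-2, 0)), -4), Rational(-1, 120)) = Mul(Add(Mul(-1, -2), -4), Rational(-1, 120)) = Mul(Add(2, -4), Rational(-1, 120)) = Mul(-2, Rational(-1, 120)) = Rational(1, 60)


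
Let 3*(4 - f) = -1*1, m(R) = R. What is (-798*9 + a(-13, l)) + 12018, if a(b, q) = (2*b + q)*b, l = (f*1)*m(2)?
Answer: 15184/3 ≈ 5061.3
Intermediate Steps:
f = 13/3 (f = 4 - (-1)/3 = 4 - ⅓*(-1) = 4 + ⅓ = 13/3 ≈ 4.3333)
l = 26/3 (l = ((13/3)*1)*2 = (13/3)*2 = 26/3 ≈ 8.6667)
a(b, q) = b*(q + 2*b) (a(b, q) = (q + 2*b)*b = b*(q + 2*b))
(-798*9 + a(-13, l)) + 12018 = (-798*9 - 13*(26/3 + 2*(-13))) + 12018 = (-7182 - 13*(26/3 - 26)) + 12018 = (-7182 - 13*(-52/3)) + 12018 = (-7182 + 676/3) + 12018 = -20870/3 + 12018 = 15184/3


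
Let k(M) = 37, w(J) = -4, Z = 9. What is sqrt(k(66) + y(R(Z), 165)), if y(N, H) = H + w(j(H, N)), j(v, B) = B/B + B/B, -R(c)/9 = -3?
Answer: 3*sqrt(22) ≈ 14.071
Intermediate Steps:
R(c) = 27 (R(c) = -9*(-3) = 27)
j(v, B) = 2 (j(v, B) = 1 + 1 = 2)
y(N, H) = -4 + H (y(N, H) = H - 4 = -4 + H)
sqrt(k(66) + y(R(Z), 165)) = sqrt(37 + (-4 + 165)) = sqrt(37 + 161) = sqrt(198) = 3*sqrt(22)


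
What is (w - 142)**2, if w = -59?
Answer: 40401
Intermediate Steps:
(w - 142)**2 = (-59 - 142)**2 = (-201)**2 = 40401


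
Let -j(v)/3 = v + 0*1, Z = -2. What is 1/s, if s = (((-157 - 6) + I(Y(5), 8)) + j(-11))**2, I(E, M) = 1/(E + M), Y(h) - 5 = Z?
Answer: 121/2042041 ≈ 5.9254e-5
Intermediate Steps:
Y(h) = 3 (Y(h) = 5 - 2 = 3)
j(v) = -3*v (j(v) = -3*(v + 0*1) = -3*(v + 0) = -3*v)
s = 2042041/121 (s = (((-157 - 6) + 1/(3 + 8)) - 3*(-11))**2 = ((-163 + 1/11) + 33)**2 = (-1792/11 + 33)**2 = (-1429/11)**2 = 2042041/121 ≈ 16876.)
1/s = 1/(2042041/121) = 121/2042041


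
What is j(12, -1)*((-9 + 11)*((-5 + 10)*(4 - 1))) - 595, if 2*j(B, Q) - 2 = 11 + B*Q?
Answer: -580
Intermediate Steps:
j(B, Q) = 13/2 + B*Q/2 (j(B, Q) = 1 + (11 + B*Q)/2 = 1 + (11/2 + B*Q/2) = 13/2 + B*Q/2)
j(12, -1)*((-9 + 11)*((-5 + 10)*(4 - 1))) - 595 = (13/2 + (1/2)*12*(-1))*((-9 + 11)*((-5 + 10)*(4 - 1))) - 595 = (13/2 - 6)*(2*(5*3)) - 595 = (2*15)/2 - 595 = (1/2)*30 - 595 = 15 - 595 = -580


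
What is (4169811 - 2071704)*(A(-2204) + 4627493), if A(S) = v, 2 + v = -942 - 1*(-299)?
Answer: 9707622176736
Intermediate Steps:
v = -645 (v = -2 + (-942 - 1*(-299)) = -2 + (-942 + 299) = -2 - 643 = -645)
A(S) = -645
(4169811 - 2071704)*(A(-2204) + 4627493) = (4169811 - 2071704)*(-645 + 4627493) = 2098107*4626848 = 9707622176736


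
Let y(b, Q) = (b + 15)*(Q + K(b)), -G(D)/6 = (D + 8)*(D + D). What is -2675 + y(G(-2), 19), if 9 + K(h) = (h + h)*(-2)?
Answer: -92669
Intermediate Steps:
K(h) = -9 - 4*h (K(h) = -9 + (h + h)*(-2) = -9 + (2*h)*(-2) = -9 - 4*h)
G(D) = -12*D*(8 + D) (G(D) = -6*(D + 8)*(D + D) = -6*(8 + D)*2*D = -12*D*(8 + D))
y(b, Q) = (15 + b)*(-9 + Q - 4*b) (y(b, Q) = (b + 15)*(Q + (-9 - 4*b)) = (15 + b)*(-9 + Q - 4*b))
-2675 + y(G(-2), 19) = -2675 + (-135 - (-828)*(-2)*(8 - 2) - 4*576*(8 - 2)**2 + 15*19 + 19*(-12*(-2)*(8 - 2))) = -2675 + (-135 - (-828)*(-2)*6 - 4*(-12*(-2)*6)**2 + 285 + 19*(-12*(-2)*6)) = -2675 + (-135 - 69*144 - 4*144**2 + 285 + 19*144) = -2675 + (-135 - 9936 - 4*20736 + 285 + 2736) = -2675 + (-135 - 9936 - 82944 + 285 + 2736) = -2675 - 89994 = -92669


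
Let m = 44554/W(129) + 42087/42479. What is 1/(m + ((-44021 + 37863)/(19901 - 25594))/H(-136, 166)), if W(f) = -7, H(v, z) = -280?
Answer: -33856612580/215459089024861 ≈ -0.00015714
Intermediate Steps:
m = -1892314757/297353 (m = 44554/(-7) + 42087/42479 = 44554*(-1/7) + 42087*(1/42479) = -44554/7 + 42087/42479 = -1892314757/297353 ≈ -6363.9)
1/(m + ((-44021 + 37863)/(19901 - 25594))/H(-136, 166)) = 1/(-1892314757/297353 + ((-44021 + 37863)/(19901 - 25594))/(-280)) = 1/(-1892314757/297353 - 6158/(-5693)*(-1/280)) = 1/(-1892314757/297353 - 6158*(-1/5693)*(-1/280)) = 1/(-1892314757/297353 + (6158/5693)*(-1/280)) = 1/(-1892314757/297353 - 3079/797020) = 1/(-215459089024861/33856612580) = -33856612580/215459089024861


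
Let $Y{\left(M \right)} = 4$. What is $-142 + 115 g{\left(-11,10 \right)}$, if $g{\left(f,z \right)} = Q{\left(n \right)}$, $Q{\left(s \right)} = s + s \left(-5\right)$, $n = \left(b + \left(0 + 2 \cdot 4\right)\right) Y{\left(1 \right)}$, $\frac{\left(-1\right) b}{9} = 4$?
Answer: $51378$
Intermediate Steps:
$b = -36$ ($b = \left(-9\right) 4 = -36$)
$n = -112$ ($n = \left(-36 + \left(0 + 2 \cdot 4\right)\right) 4 = \left(-36 + \left(0 + 8\right)\right) 4 = \left(-36 + 8\right) 4 = \left(-28\right) 4 = -112$)
$Q{\left(s \right)} = - 4 s$ ($Q{\left(s \right)} = s - 5 s = - 4 s$)
$g{\left(f,z \right)} = 448$ ($g{\left(f,z \right)} = \left(-4\right) \left(-112\right) = 448$)
$-142 + 115 g{\left(-11,10 \right)} = -142 + 115 \cdot 448 = -142 + 51520 = 51378$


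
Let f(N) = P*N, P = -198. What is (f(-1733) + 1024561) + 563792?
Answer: 1931487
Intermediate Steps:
f(N) = -198*N
(f(-1733) + 1024561) + 563792 = (-198*(-1733) + 1024561) + 563792 = (343134 + 1024561) + 563792 = 1367695 + 563792 = 1931487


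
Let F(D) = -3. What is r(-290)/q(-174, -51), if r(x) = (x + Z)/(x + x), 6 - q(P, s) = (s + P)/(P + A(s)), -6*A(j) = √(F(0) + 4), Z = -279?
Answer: 118921/570720 ≈ 0.20837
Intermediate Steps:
A(j) = -⅙ (A(j) = -√(-3 + 4)/6 = -√1/6 = -⅙*1 = -⅙)
q(P, s) = 6 - (P + s)/(-⅙ + P) (q(P, s) = 6 - (s + P)/(P - ⅙) = 6 - (P + s)/(-⅙ + P))
r(x) = (-279 + x)/(2*x) (r(x) = (x - 279)/(x + x) = (-279 + x)/((2*x)) = (-279 + x)*(1/(2*x)) = (-279 + x)/(2*x))
r(-290)/q(-174, -51) = ((½)*(-279 - 290)/(-290))/((6*(-1 - 1*(-51) + 5*(-174))/(-1 + 6*(-174)))) = ((½)*(-1/290)*(-569))/((6*(-1 + 51 - 870)/(-1 - 1044))) = 569/(580*((6*(-820)/(-1045)))) = 569/(580*((6*(-1/1045)*(-820)))) = 569/(580*(984/209)) = (569/580)*(209/984) = 118921/570720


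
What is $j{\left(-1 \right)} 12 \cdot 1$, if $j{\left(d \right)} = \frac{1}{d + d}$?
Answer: $-6$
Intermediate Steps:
$j{\left(d \right)} = \frac{1}{2 d}$
$j{\left(-1 \right)} 12 \cdot 1 = \frac{1}{2 \left(-1\right)} 12 \cdot 1 = \frac{1}{2} \left(-1\right) 12 \cdot 1 = \left(- \frac{1}{2}\right) 12 \cdot 1 = \left(-6\right) 1 = -6$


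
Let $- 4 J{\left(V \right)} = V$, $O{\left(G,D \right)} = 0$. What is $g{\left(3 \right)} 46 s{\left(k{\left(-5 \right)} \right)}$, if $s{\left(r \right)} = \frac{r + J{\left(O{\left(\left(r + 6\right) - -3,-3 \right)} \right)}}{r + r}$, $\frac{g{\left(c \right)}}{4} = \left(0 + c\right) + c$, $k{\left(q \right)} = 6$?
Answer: $552$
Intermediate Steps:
$J{\left(V \right)} = - \frac{V}{4}$
$g{\left(c \right)} = 8 c$ ($g{\left(c \right)} = 4 \left(\left(0 + c\right) + c\right) = 4 \left(c + c\right) = 4 \cdot 2 c = 8 c$)
$s{\left(r \right)} = \frac{1}{2}$ ($s{\left(r \right)} = \frac{r - 0}{r + r} = \frac{r + 0}{2 r} = r \frac{1}{2 r} = \frac{1}{2}$)
$g{\left(3 \right)} 46 s{\left(k{\left(-5 \right)} \right)} = 8 \cdot 3 \cdot 46 \cdot \frac{1}{2} = 24 \cdot 46 \cdot \frac{1}{2} = 1104 \cdot \frac{1}{2} = 552$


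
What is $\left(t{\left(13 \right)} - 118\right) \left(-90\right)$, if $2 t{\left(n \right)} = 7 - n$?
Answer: $10890$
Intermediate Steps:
$t{\left(n \right)} = \frac{7}{2} - \frac{n}{2}$ ($t{\left(n \right)} = \frac{7 - n}{2} = \frac{7}{2} - \frac{n}{2}$)
$\left(t{\left(13 \right)} - 118\right) \left(-90\right) = \left(\left(\frac{7}{2} - \frac{13}{2}\right) - 118\right) \left(-90\right) = \left(-3 - 118\right) \left(-90\right) = \left(-121\right) \left(-90\right) = 10890$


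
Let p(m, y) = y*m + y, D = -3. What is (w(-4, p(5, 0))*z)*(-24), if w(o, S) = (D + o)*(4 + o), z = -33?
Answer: 0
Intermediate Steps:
p(m, y) = y + m*y (p(m, y) = m*y + y = y + m*y)
w(o, S) = (-3 + o)*(4 + o)
(w(-4, p(5, 0))*z)*(-24) = ((-12 - 4 + (-4)²)*(-33))*(-24) = ((-12 - 4 + 16)*(-33))*(-24) = (0*(-33))*(-24) = 0*(-24) = 0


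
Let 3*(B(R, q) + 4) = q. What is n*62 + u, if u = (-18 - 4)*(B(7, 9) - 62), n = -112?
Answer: -5558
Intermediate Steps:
B(R, q) = -4 + q/3
u = 1386 (u = (-18 - 4)*((-4 + (⅓)*9) - 62) = -22*((-4 + 3) - 62) = -22*(-1 - 62) = -22*(-63) = 1386)
n*62 + u = -112*62 + 1386 = -6944 + 1386 = -5558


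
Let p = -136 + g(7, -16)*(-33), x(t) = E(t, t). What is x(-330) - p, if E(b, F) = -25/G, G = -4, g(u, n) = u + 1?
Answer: 1625/4 ≈ 406.25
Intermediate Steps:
g(u, n) = 1 + u
E(b, F) = 25/4 (E(b, F) = -25/(-4) = -25*(-¼) = 25/4)
x(t) = 25/4
p = -400 (p = -136 + (1 + 7)*(-33) = -136 + 8*(-33) = -136 - 264 = -400)
x(-330) - p = 25/4 - 1*(-400) = 25/4 + 400 = 1625/4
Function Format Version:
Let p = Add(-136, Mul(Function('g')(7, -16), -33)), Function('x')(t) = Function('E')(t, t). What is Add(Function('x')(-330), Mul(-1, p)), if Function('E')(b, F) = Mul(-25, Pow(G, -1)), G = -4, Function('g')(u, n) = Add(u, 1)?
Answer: Rational(1625, 4) ≈ 406.25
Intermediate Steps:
Function('g')(u, n) = Add(1, u)
Function('E')(b, F) = Rational(25, 4) (Function('E')(b, F) = Mul(-25, Pow(-4, -1)) = Mul(-25, Rational(-1, 4)) = Rational(25, 4))
Function('x')(t) = Rational(25, 4)
p = -400 (p = Add(-136, Mul(Add(1, 7), -33)) = Add(-136, Mul(8, -33)) = Add(-136, -264) = -400)
Add(Function('x')(-330), Mul(-1, p)) = Add(Rational(25, 4), Mul(-1, -400)) = Add(Rational(25, 4), 400) = Rational(1625, 4)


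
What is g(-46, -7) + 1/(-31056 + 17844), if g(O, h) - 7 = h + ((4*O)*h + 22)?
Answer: 17307719/13212 ≈ 1310.0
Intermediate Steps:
g(O, h) = 29 + h + 4*O*h (g(O, h) = 7 + (h + ((4*O)*h + 22)) = 7 + (h + (4*O*h + 22)) = 7 + (h + (22 + 4*O*h)) = 7 + (22 + h + 4*O*h) = 29 + h + 4*O*h)
g(-46, -7) + 1/(-31056 + 17844) = (29 - 7 + 4*(-46)*(-7)) + 1/(-31056 + 17844) = (29 - 7 + 1288) + 1/(-13212) = 1310 - 1/13212 = 17307719/13212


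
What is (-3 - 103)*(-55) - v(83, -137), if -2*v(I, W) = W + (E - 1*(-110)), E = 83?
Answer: 5858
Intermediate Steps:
v(I, W) = -193/2 - W/2 (v(I, W) = -(W + (83 - 1*(-110)))/2 = -(W + (83 + 110))/2 = -(W + 193)/2 = -(193 + W)/2 = -193/2 - W/2)
(-3 - 103)*(-55) - v(83, -137) = (-3 - 103)*(-55) - (-193/2 - ½*(-137)) = -106*(-55) - (-193/2 + 137/2) = 5830 - 1*(-28) = 5830 + 28 = 5858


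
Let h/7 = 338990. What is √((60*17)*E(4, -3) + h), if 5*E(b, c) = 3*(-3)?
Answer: √2371094 ≈ 1539.8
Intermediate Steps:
h = 2372930 (h = 7*338990 = 2372930)
E(b, c) = -9/5 (E(b, c) = (3*(-3))/5 = (⅕)*(-9) = -9/5)
√((60*17)*E(4, -3) + h) = √((60*17)*(-9/5) + 2372930) = √(1020*(-9/5) + 2372930) = √(-1836 + 2372930) = √2371094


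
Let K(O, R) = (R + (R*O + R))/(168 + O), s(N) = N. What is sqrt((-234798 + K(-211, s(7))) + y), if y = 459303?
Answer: sqrt(415172654)/43 ≈ 473.86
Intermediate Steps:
K(O, R) = (2*R + O*R)/(168 + O) (K(O, R) = (R + (O*R + R))/(168 + O) = (R + (R + O*R))/(168 + O) = (2*R + O*R)/(168 + O))
sqrt((-234798 + K(-211, s(7))) + y) = sqrt((-234798 + 7*(2 - 211)/(168 - 211)) + 459303) = sqrt((-234798 + 7*(-209)/(-43)) + 459303) = sqrt((-234798 + 7*(-1/43)*(-209)) + 459303) = sqrt((-234798 + 1463/43) + 459303) = sqrt(-10094851/43 + 459303) = sqrt(9655178/43) = sqrt(415172654)/43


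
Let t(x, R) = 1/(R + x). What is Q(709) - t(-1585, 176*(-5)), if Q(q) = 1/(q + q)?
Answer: 3883/3495370 ≈ 0.0011109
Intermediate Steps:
Q(q) = 1/(2*q)
Q(709) - t(-1585, 176*(-5)) = (1/2)/709 - 1/(176*(-5) - 1585) = (1/2)*(1/709) - 1/(-880 - 1585) = 1/1418 - 1/(-2465) = 1/1418 - 1*(-1/2465) = 1/1418 + 1/2465 = 3883/3495370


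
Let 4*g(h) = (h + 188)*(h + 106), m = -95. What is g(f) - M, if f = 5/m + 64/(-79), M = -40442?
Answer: 408791470991/9012004 ≈ 45361.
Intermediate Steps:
f = -1295/1501 (f = 5/(-95) + 64/(-79) = 5*(-1/95) + 64*(-1/79) = -1/19 - 64/79 = -1295/1501 ≈ -0.86276)
g(h) = (106 + h)*(188 + h)/4 (g(h) = ((h + 188)*(h + 106))/4 = ((188 + h)*(106 + h))/4 = ((106 + h)*(188 + h))/4 = (106 + h)*(188 + h)/4)
g(f) - M = (4982 + (-1295/1501)²/4 + (147/2)*(-1295/1501)) - 1*(-40442) = (4982 + (¼)*(1677025/2253001) - 190365/3002) + 40442 = (4982 + 1677025/9012004 - 190365/3002) + 40442 = 44328005223/9012004 + 40442 = 408791470991/9012004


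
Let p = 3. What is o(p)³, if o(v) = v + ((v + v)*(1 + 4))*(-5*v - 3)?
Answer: -154854153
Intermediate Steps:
o(v) = v + 10*v*(-3 - 5*v) (o(v) = v + ((2*v)*5)*(-3 - 5*v) = v + (10*v)*(-3 - 5*v) = v + 10*v*(-3 - 5*v))
o(p)³ = (-1*3*(29 + 50*3))³ = (-1*3*(29 + 150))³ = (-1*3*179)³ = (-537)³ = -154854153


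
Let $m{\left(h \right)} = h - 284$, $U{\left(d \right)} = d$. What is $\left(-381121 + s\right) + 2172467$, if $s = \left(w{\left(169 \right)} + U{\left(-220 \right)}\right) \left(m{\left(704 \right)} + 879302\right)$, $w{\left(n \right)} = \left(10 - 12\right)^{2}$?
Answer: $-188228606$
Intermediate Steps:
$w{\left(n \right)} = 4$ ($w{\left(n \right)} = \left(-2\right)^{2} = 4$)
$m{\left(h \right)} = -284 + h$ ($m{\left(h \right)} = h - 284 = -284 + h$)
$s = -190019952$ ($s = \left(4 - 220\right) \left(\left(-284 + 704\right) + 879302\right) = - 216 \left(420 + 879302\right) = \left(-216\right) 879722 = -190019952$)
$\left(-381121 + s\right) + 2172467 = \left(-381121 - 190019952\right) + 2172467 = -190401073 + 2172467 = -188228606$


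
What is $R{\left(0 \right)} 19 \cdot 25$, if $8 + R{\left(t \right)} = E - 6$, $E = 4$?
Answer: $-4750$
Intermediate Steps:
$R{\left(t \right)} = -10$ ($R{\left(t \right)} = -8 + \left(4 - 6\right) = -8 - 2 = -10$)
$R{\left(0 \right)} 19 \cdot 25 = \left(-10\right) 19 \cdot 25 = \left(-190\right) 25 = -4750$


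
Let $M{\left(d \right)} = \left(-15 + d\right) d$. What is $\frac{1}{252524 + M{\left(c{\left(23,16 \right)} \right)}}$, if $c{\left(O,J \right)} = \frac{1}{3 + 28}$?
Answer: $\frac{961}{242675100} \approx 3.96 \cdot 10^{-6}$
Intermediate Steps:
$c{\left(O,J \right)} = \frac{1}{31}$
$M{\left(d \right)} = d \left(-15 + d\right)$
$\frac{1}{252524 + M{\left(c{\left(23,16 \right)} \right)}} = \frac{1}{252524 + \frac{-15 + \frac{1}{31}}{31}} = \frac{1}{252524 + \frac{1}{31} \left(- \frac{464}{31}\right)} = \frac{1}{252524 - \frac{464}{961}} = \frac{1}{\frac{242675100}{961}} = \frac{961}{242675100}$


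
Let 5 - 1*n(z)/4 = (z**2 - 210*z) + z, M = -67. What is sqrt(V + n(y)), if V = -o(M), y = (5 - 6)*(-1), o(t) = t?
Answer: sqrt(919) ≈ 30.315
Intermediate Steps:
y = 1 (y = -1*(-1) = 1)
n(z) = 20 - 4*z**2 + 836*z (n(z) = 20 - 4*((z**2 - 210*z) + z) = 20 - 4*(z**2 - 209*z) = 20 + (-4*z**2 + 836*z) = 20 - 4*z**2 + 836*z)
V = 67 (V = -1*(-67) = 67)
sqrt(V + n(y)) = sqrt(67 + (20 - 4*1**2 + 836*1)) = sqrt(67 + (20 - 4*1 + 836)) = sqrt(67 + (20 - 4 + 836)) = sqrt(67 + 852) = sqrt(919)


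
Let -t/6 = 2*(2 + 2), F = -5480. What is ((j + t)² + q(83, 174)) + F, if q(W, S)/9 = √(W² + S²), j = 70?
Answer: -4996 + 9*√37165 ≈ -3261.0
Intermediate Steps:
q(W, S) = 9*√(S² + W²) (q(W, S) = 9*√(W² + S²) = 9*√(S² + W²))
t = -48 (t = -12*(2 + 2) = -12*4 = -6*8 = -48)
((j + t)² + q(83, 174)) + F = ((70 - 48)² + 9*√(174² + 83²)) - 5480 = (22² + 9*√(30276 + 6889)) - 5480 = (484 + 9*√37165) - 5480 = -4996 + 9*√37165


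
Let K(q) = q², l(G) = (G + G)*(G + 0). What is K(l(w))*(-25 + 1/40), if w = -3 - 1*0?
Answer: -80919/10 ≈ -8091.9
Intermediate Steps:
w = -3 (w = -3 + 0 = -3)
l(G) = 2*G² (l(G) = (2*G)*G = 2*G²)
K(l(w))*(-25 + 1/40) = (2*(-3)²)²*(-25 + 1/40) = (2*9)²*(-25 + 1/40) = 18²*(-999/40) = 324*(-999/40) = -80919/10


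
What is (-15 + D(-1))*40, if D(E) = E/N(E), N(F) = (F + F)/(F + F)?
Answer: -640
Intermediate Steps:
N(F) = 1 (N(F) = (2*F)/((2*F)) = (2*F)*(1/(2*F)) = 1)
D(E) = E (D(E) = E/1 = E*1 = E)
(-15 + D(-1))*40 = (-15 - 1)*40 = -16*40 = -640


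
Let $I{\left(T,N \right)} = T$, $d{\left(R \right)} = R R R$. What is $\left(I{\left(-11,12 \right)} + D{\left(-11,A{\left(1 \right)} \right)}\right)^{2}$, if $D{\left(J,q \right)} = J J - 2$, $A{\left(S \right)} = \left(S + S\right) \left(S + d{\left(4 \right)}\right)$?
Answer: $11664$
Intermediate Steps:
$d{\left(R \right)} = R^{3}$ ($d{\left(R \right)} = R^{2} R = R^{3}$)
$A{\left(S \right)} = 2 S \left(64 + S\right)$ ($A{\left(S \right)} = \left(S + S\right) \left(S + 4^{3}\right) = 2 S \left(S + 64\right) = 2 S \left(64 + S\right)$)
$D{\left(J,q \right)} = -2 + J^{2}$ ($D{\left(J,q \right)} = J^{2} - 2 = -2 + J^{2}$)
$\left(I{\left(-11,12 \right)} + D{\left(-11,A{\left(1 \right)} \right)}\right)^{2} = \left(-11 - \left(2 - \left(-11\right)^{2}\right)\right)^{2} = \left(-11 + \left(-2 + 121\right)\right)^{2} = \left(-11 + 119\right)^{2} = 108^{2} = 11664$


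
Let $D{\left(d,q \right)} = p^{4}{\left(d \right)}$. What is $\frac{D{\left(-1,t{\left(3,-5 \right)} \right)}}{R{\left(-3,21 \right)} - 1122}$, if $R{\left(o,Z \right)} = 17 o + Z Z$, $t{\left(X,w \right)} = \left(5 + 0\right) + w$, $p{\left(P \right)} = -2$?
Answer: $- \frac{4}{183} \approx -0.021858$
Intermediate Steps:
$t{\left(X,w \right)} = 5 + w$
$D{\left(d,q \right)} = 16$ ($D{\left(d,q \right)} = \left(-2\right)^{4} = 16$)
$R{\left(o,Z \right)} = Z^{2} + 17 o$ ($R{\left(o,Z \right)} = 17 o + Z^{2} = Z^{2} + 17 o$)
$\frac{D{\left(-1,t{\left(3,-5 \right)} \right)}}{R{\left(-3,21 \right)} - 1122} = \frac{16}{\left(21^{2} + 17 \left(-3\right)\right) - 1122} = \frac{16}{\left(441 - 51\right) - 1122} = \frac{16}{390 - 1122} = \frac{16}{-732} = 16 \left(- \frac{1}{732}\right) = - \frac{4}{183}$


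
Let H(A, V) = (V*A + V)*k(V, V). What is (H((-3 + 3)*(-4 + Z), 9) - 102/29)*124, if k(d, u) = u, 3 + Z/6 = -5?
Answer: 278628/29 ≈ 9607.9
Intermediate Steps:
Z = -48 (Z = -18 + 6*(-5) = -18 - 30 = -48)
H(A, V) = V*(V + A*V) (H(A, V) = (V*A + V)*V = (A*V + V)*V = (V + A*V)*V = V*(V + A*V))
(H((-3 + 3)*(-4 + Z), 9) - 102/29)*124 = (9²*(1 + (-3 + 3)*(-4 - 48)) - 102/29)*124 = (81*(1 + 0*(-52)) - 102*1/29)*124 = (81*(1 + 0) - 102/29)*124 = (81*1 - 102/29)*124 = (81 - 102/29)*124 = (2247/29)*124 = 278628/29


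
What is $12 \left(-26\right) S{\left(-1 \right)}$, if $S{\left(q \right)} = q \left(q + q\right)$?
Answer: $-624$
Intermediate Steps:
$S{\left(q \right)} = 2 q^{2}$ ($S{\left(q \right)} = q 2 q = 2 q^{2}$)
$12 \left(-26\right) S{\left(-1 \right)} = 12 \left(-26\right) 2 \left(-1\right)^{2} = - 312 \cdot 2 \cdot 1 = \left(-312\right) 2 = -624$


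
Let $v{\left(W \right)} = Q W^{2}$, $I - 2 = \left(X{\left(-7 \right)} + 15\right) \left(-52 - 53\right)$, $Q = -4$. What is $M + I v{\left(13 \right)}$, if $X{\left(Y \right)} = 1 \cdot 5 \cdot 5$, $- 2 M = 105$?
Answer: $\frac{5675591}{2} \approx 2.8378 \cdot 10^{6}$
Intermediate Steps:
$M = - \frac{105}{2}$ ($M = \left(- \frac{1}{2}\right) 105 = - \frac{105}{2} \approx -52.5$)
$X{\left(Y \right)} = 25$ ($X{\left(Y \right)} = 5 \cdot 5 = 25$)
$I = -4198$ ($I = 2 + \left(25 + 15\right) \left(-52 - 53\right) = 2 + 40 \left(-105\right) = 2 - 4200 = -4198$)
$v{\left(W \right)} = - 4 W^{2}$
$M + I v{\left(13 \right)} = - \frac{105}{2} - 4198 \left(- 4 \cdot 13^{2}\right) = - \frac{105}{2} - 4198 \left(\left(-4\right) 169\right) = - \frac{105}{2} - -2837848 = - \frac{105}{2} + 2837848 = \frac{5675591}{2}$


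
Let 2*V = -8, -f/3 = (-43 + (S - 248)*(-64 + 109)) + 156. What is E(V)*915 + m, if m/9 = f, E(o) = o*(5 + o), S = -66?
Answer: 374799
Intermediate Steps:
f = 42051 (f = -3*((-43 + (-66 - 248)*(-64 + 109)) + 156) = -3*((-43 - 314*45) + 156) = -3*((-43 - 14130) + 156) = -3*(-14173 + 156) = -3*(-14017) = 42051)
V = -4 (V = (1/2)*(-8) = -4)
m = 378459 (m = 9*42051 = 378459)
E(V)*915 + m = -4*(5 - 4)*915 + 378459 = -4*1*915 + 378459 = -4*915 + 378459 = -3660 + 378459 = 374799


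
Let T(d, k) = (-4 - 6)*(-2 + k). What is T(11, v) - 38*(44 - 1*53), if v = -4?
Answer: 402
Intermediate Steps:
T(d, k) = 20 - 10*k (T(d, k) = -10*(-2 + k) = 20 - 10*k)
T(11, v) - 38*(44 - 1*53) = (20 - 10*(-4)) - 38*(44 - 1*53) = (20 + 40) - 38*(44 - 53) = 60 - 38*(-9) = 60 + 342 = 402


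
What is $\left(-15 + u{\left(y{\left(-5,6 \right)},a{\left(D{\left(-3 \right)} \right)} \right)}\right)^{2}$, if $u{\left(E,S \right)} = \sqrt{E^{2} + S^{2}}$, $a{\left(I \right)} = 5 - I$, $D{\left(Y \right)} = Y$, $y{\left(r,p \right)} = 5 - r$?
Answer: $389 - 60 \sqrt{41} \approx 4.8125$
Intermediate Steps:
$\left(-15 + u{\left(y{\left(-5,6 \right)},a{\left(D{\left(-3 \right)} \right)} \right)}\right)^{2} = \left(-15 + \sqrt{\left(5 - -5\right)^{2} + \left(5 - -3\right)^{2}}\right)^{2} = \left(-15 + \sqrt{\left(5 + 5\right)^{2} + \left(5 + 3\right)^{2}}\right)^{2} = \left(-15 + \sqrt{10^{2} + 8^{2}}\right)^{2} = \left(-15 + \sqrt{100 + 64}\right)^{2} = \left(-15 + \sqrt{164}\right)^{2} = \left(-15 + 2 \sqrt{41}\right)^{2}$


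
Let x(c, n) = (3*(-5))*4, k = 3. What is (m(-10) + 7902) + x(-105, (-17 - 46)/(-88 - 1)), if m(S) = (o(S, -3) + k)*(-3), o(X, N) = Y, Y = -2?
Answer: 7839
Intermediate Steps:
x(c, n) = -60 (x(c, n) = -15*4 = -60)
o(X, N) = -2
m(S) = -3 (m(S) = (-2 + 3)*(-3) = 1*(-3) = -3)
(m(-10) + 7902) + x(-105, (-17 - 46)/(-88 - 1)) = (-3 + 7902) - 60 = 7899 - 60 = 7839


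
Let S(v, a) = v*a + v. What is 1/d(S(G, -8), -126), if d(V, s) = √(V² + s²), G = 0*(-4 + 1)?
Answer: 1/126 ≈ 0.0079365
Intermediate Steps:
G = 0 (G = 0*(-3) = 0)
S(v, a) = v + a*v (S(v, a) = a*v + v = v + a*v)
1/d(S(G, -8), -126) = 1/(√((0*(1 - 8))² + (-126)²)) = 1/(√((0*(-7))² + 15876)) = 1/(√(0² + 15876)) = 1/(√(0 + 15876)) = 1/(√15876) = 1/126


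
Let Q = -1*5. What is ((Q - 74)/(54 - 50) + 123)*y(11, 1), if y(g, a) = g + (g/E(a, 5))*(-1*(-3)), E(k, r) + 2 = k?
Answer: -4543/2 ≈ -2271.5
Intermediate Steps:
Q = -5
E(k, r) = -2 + k
y(g, a) = g + 3*g/(-2 + a) (y(g, a) = g + (g/(-2 + a))*(-1*(-3)) = g + (g/(-2 + a))*3 = g + 3*g/(-2 + a))
((Q - 74)/(54 - 50) + 123)*y(11, 1) = ((-5 - 74)/(54 - 50) + 123)*(11*(1 + 1)/(-2 + 1)) = (-79/4 + 123)*(11*2/(-1)) = (-79*¼ + 123)*(11*(-1)*2) = (-79/4 + 123)*(-22) = (413/4)*(-22) = -4543/2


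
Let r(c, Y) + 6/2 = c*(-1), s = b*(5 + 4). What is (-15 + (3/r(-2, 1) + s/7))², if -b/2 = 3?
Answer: 32400/49 ≈ 661.22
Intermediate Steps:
b = -6 (b = -2*3 = -6)
s = -54 (s = -6*(5 + 4) = -6*9 = -54)
r(c, Y) = -3 - c (r(c, Y) = -3 + c*(-1) = -3 - c)
(-15 + (3/r(-2, 1) + s/7))² = (-15 + (3/(-3 - 1*(-2)) - 54/7))² = (-15 + (3/(-3 + 2) - 54*⅐))² = (-15 + (3/(-1) - 54/7))² = (-15 + (3*(-1) - 54/7))² = (-15 + (-3 - 54/7))² = (-15 - 75/7)² = (-180/7)² = 32400/49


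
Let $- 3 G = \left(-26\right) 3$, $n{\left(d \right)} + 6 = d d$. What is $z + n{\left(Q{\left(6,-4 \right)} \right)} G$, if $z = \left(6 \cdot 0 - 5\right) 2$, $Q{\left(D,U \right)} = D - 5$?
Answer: $-140$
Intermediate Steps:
$Q{\left(D,U \right)} = -5 + D$
$n{\left(d \right)} = -6 + d^{2}$ ($n{\left(d \right)} = -6 + d d = -6 + d^{2}$)
$z = -10$ ($z = \left(0 - 5\right) 2 = \left(-5\right) 2 = -10$)
$G = 26$ ($G = - \frac{\left(-26\right) 3}{3} = \left(- \frac{1}{3}\right) \left(-78\right) = 26$)
$z + n{\left(Q{\left(6,-4 \right)} \right)} G = -10 + \left(-6 + \left(-5 + 6\right)^{2}\right) 26 = -10 + \left(-6 + 1^{2}\right) 26 = -10 + \left(-6 + 1\right) 26 = -10 - 130 = -140$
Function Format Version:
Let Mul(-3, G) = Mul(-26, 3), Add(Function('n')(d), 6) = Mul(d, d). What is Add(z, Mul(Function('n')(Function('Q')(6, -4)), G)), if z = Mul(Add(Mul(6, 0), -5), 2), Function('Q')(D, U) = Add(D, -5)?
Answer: -140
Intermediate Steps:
Function('Q')(D, U) = Add(-5, D)
Function('n')(d) = Add(-6, Pow(d, 2)) (Function('n')(d) = Add(-6, Mul(d, d)) = Add(-6, Pow(d, 2)))
z = -10 (z = Mul(Add(0, -5), 2) = Mul(-5, 2) = -10)
G = 26 (G = Mul(Rational(-1, 3), Mul(-26, 3)) = Mul(Rational(-1, 3), -78) = 26)
Add(z, Mul(Function('n')(Function('Q')(6, -4)), G)) = Add(-10, Mul(Add(-6, Pow(Add(-5, 6), 2)), 26)) = Add(-10, Mul(Add(-6, Pow(1, 2)), 26)) = Add(-10, Mul(Add(-6, 1), 26)) = Add(-10, Mul(-5, 26)) = Add(-10, -130) = -140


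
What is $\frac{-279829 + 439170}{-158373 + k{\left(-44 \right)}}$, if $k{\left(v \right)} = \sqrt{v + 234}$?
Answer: $- \frac{25235312193}{25082006939} - \frac{159341 \sqrt{190}}{25082006939} \approx -1.0062$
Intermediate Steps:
$k{\left(v \right)} = \sqrt{234 + v}$
$\frac{-279829 + 439170}{-158373 + k{\left(-44 \right)}} = \frac{-279829 + 439170}{-158373 + \sqrt{234 - 44}} = \frac{159341}{-158373 + \sqrt{190}}$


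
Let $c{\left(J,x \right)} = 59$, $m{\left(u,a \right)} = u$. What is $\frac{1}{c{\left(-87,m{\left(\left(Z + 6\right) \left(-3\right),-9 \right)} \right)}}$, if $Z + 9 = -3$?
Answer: $\frac{1}{59} \approx 0.016949$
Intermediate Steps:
$Z = -12$ ($Z = -9 - 3 = -12$)
$\frac{1}{c{\left(-87,m{\left(\left(Z + 6\right) \left(-3\right),-9 \right)} \right)}} = \frac{1}{59}$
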